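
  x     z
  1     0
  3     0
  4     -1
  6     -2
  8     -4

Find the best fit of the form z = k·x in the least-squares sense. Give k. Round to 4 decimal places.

Entries of MᵀM: Σx·x = 126.
And Σx·z = -48.
So MᵀM·[k]ᵀ = Mᵀz: [[126]]·[k]ᵀ = [-48]ᵀ.
Hence k = -48 / 126 ≈ -0.380952.

k = -0.3810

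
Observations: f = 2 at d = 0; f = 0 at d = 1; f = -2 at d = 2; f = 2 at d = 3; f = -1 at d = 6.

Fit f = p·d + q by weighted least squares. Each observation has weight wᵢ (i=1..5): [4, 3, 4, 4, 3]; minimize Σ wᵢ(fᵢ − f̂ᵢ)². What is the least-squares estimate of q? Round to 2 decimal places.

From the data, Σwᵢ·d·d = 163, Σwᵢ·d = 41, Σwᵢ·1 = 18.
Moment sums: Σwᵢ·d·f = -10, Σwᵢ·f = 5.
So MᵀWM·[p, q]ᵀ = MᵀWf: [[163, 41]; [41, 18]]·[p, q]ᵀ = [-10, 5]ᵀ.
Eliminating q: 18·(row 1) − 41·(row 2) gives 1253·p = 18·(-10) − 41·5 = -385, so p = -55/179.
Then q = (5 − 41·(-55/179))/18 = 175/179.

q = 0.98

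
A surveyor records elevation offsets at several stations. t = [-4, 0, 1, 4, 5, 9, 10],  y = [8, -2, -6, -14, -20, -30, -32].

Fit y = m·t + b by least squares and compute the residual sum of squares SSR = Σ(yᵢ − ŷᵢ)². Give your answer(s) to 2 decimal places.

SSR = 7.57

Sums needed: Σt·t = 239, Σt = 25, Σ1 = 7.
For Mᵀy: Σt·y = -784, Σy = -96.
So MᵀM·[m, b]ᵀ = Mᵀy: [[239, 25]; [25, 7]]·[m, b]ᵀ = [-784, -96]ᵀ.
Δ = 239·7 − 25² = 1048.
m = ((-784)·7 − 25·(-96))/1048 = -386/131; b = (239·(-96) − 25·(-784))/1048 = -418/131.
Residuals: -78/131, 156/131, 18/131, 128/131, -272/131, -38/131, 86/131; SSR = 992/131.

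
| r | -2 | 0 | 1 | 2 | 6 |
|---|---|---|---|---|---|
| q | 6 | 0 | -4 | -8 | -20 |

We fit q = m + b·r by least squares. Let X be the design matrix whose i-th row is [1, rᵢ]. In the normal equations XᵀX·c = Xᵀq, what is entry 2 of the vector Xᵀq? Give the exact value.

-152

Entry 2 ↔ basis r, so (Xᵀq)_{2} = Σᵢ (r)·qᵢ = (-2)·(6) + (0)·(0) + (1)·(-4) + (2)·(-8) + (6)·(-20) = -152.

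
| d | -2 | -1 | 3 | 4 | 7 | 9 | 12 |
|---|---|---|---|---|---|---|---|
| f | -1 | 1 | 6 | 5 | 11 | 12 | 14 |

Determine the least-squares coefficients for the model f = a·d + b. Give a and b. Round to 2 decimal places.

a = 1.09, b = 1.86

With design matrix X, XᵀX = [[304, 32]; [32, 7]] and Xᵀf = [392, 48]ᵀ.
Eliminating b: 7·(row 1) − 32·(row 2) gives 1104·a = 7·392 − 32·48 = 1208, so a = 151/138.
Then b = (48 − 32·(151/138))/7 = 128/69.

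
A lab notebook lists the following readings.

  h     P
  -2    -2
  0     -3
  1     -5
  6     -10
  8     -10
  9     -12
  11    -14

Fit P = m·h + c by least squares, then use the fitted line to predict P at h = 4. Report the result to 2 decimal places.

P̂ = -7.34

Setting ∂/∂m … = 0 gives: 307·m + 33·c = -403;  33·m + 7·c = -56.
Eliminating c: 7·(row 1) − 33·(row 2) gives 1060·m = 7·(-403) − 33·(-56) = -973, so m = -973/1060.
Then c = ((-56) − 33·(-973/1060))/7 = -3893/1060.
At h = 4: P̂ = (-973/1060)·(4) + (-3893/1060)·(1) = -1557/212.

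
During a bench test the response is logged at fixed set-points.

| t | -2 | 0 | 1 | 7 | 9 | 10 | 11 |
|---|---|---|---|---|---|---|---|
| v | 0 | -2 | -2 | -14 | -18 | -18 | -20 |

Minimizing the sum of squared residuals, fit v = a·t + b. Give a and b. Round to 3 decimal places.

a = -1.647, b = -2.100

Entries of MᵀM: Σt·t = 356, Σt = 36, Σ1 = 7.
For Mᵀv: Σt·v = -662, Σv = -74.
So MᵀM·[a, b]ᵀ = Mᵀv: [[356, 36]; [36, 7]]·[a, b]ᵀ = [-662, -74]ᵀ.
det = 356·7 − 36² = 1196.
a = ((-662)·7 − 36·(-74))/1196 = -985/598; b = (356·(-74) − 36·(-662))/1196 = -628/299.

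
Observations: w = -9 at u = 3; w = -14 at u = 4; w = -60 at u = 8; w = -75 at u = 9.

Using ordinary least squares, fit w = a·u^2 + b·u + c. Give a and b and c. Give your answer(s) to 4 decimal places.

Sums needed: Σu^2·u^2 = 10994, Σu^2·u = 1332, Σu^2 = 170, Σu·u = 170, Σu = 24, Σ1 = 4.
Right-hand side: Σu^2·w = -10220, Σu·w = -1238, Σw = -158.
Inverting the 3×3 Gram matrix, [a, b, c]ᵀ = [-1, 11/13, -27/13]ᵀ.

a = -1.0000, b = 0.8462, c = -2.0769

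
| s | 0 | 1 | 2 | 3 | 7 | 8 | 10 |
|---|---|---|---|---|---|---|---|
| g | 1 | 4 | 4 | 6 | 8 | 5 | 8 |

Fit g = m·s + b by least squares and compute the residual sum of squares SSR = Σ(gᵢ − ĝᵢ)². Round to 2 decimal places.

SSR = 12.68

Compute the Gram sums: Σs·s = 227, Σs = 31, Σ1 = 7.
Right-hand side: Σs·g = 206, Σg = 36.
MᵀM·[m, b]ᵀ = Mᵀg becomes [[227, 31]; [31, 7]]·[m, b]ᵀ = [206, 36]ᵀ.
Determinant 227·7 − 31² = 628.
m = (206·7 − 31·36)/628 = 163/314; b = (227·36 − 31·206)/628 = 893/314.
Residuals: -579/314, 100/157, 37/314, 251/157, 239/157, -627/314, -11/314; SSR = 1991/157.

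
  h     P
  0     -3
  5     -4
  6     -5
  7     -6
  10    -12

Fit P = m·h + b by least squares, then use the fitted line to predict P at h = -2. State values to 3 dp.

The normal system MᵀM·[m, b]ᵀ = MᵀP is [[210, 28]; [28, 5]]·[m, b]ᵀ = [-212, -30]ᵀ.
det = 210·5 − 28² = 266.
m = ((-212)·5 − 28·(-30))/266 = -110/133; b = (210·(-30) − 28·(-212))/266 = -26/19.
At h = -2: P̂ = (-110/133)·(-2) + (-26/19)·(1) = 2/7.

P̂ = 0.286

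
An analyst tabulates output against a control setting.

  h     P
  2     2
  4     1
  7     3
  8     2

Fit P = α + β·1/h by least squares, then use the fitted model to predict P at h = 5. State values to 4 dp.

P̂ = 2.0652

Normal-equation sums: Σ1 = 4, Σ1/h = 57/56, Σ1/h·1/h = 1093/3136.
Right-hand side: ΣP = 8, Σ1/h·P = 27/14.
XᵀX·[α, β]ᵀ = XᵀP becomes [[4, 57/56]; [57/56, 1093/3136]]·[α, β]ᵀ = [8, 27/14]ᵀ.
Determinant 4·(1093/3136) − (57/56)² = 1123/3136.
α = (8·(1093/3136) − (57/56)·(27/14))/(1123/3136) = 2588/1123; β = (4·(27/14) − (57/56)·8)/(1123/3136) = -1344/1123.
At h = 5: P̂ = (2588/1123)·(1) + (-1344/1123)·(1/5) = 11596/5615.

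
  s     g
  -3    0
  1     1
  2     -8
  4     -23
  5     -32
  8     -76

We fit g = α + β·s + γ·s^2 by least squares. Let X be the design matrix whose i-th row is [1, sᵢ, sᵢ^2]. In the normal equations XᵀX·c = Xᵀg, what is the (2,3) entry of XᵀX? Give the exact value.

Row 2 ↔ basis s, column 3 ↔ basis s^2, so (XᵀX)_{2,3} = Σᵢ (s)·(s^2) = (-3)·(9) + (1)·(1) + (2)·(4) + (4)·(16) + (5)·(25) + (8)·(64) = 683.

683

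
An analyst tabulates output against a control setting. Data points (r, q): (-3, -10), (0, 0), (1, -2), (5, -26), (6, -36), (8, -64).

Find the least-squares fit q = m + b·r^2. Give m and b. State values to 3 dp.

Entries of XᵀX: Σ1 = 6, Σr^2 = 135, Σr^2·r^2 = 6099.
For Xᵀq: Σq = -138, Σr^2·q = -6134.
So XᵀX·[m, b]ᵀ = Xᵀq: [[6, 135]; [135, 6099]]·[m, b]ᵀ = [-138, -6134]ᵀ.
Eliminating b: 6099·(row 1) − 135·(row 2) gives 18369·m = 6099·(-138) − 135·(-6134) = -13572, so m = -116/157.
Then b = ((-6134) − 135·(-116/157))/6099 = -466/471.

m = -0.739, b = -0.989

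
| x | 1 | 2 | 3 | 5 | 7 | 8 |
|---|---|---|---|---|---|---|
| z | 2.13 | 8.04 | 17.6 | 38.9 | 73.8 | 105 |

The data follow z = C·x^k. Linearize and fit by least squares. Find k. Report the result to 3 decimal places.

Linearized form: ln z = k·ln x + ln C. From the 6 transformed points,
Sums: Σln x = 7.4265, Σ(ln x)² = 12.3883, Σln z = 18.3248, Σln x·ln z = 28.5354.
Normal system: [[12.3883, 7.4265]; [7.4265, 6]]·[k, ln C]ᵀ = [28.5354, 18.3248]ᵀ.
Solving (det = 19.1764): k = 1.83155, ln C = 0.78712.

k = 1.832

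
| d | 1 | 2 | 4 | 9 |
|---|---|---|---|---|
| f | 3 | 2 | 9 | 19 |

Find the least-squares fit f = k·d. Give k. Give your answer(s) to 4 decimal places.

k = 2.0980

From the data, Σd·d = 102.
For Mᵀf: Σd·f = 214.
Hence k = 214 / 102 ≈ 2.09804.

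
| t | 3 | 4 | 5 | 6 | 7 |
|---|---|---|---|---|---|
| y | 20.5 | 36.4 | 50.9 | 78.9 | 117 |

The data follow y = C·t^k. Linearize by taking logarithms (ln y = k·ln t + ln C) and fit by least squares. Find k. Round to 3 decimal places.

Linearized form: ln y = k·ln t + ln C. From the 5 transformed points,
Σln t = 7.8320, Σ(ln t)² = 12.7160, Σln y = 19.6752, Σln t·ln y = 31.7198.
Normal system: [[12.7160, 7.8320]; [7.8320, 5]]·[k, ln C]ᵀ = [31.7198, 19.6752]ᵀ.
Slope k = (n·Σln t·ln y − Σln t·Σln y)/(n·Σ(ln t)² − (Σln t)²) = (5·31.7198 − 7.8320·19.6752)/2.2397 = 2.01027; ln C = (Σln y − k·Σln t)/n = 0.78615.

k = 2.010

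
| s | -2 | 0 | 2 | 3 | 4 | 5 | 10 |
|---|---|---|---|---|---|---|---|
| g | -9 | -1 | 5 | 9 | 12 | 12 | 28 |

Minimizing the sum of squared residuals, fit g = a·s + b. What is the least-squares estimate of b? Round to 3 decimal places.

With design matrix A, AᵀA = [[158, 22]; [22, 7]] and Aᵀg = [443, 56]ᵀ.
Eliminating b: 7·(row 1) − 22·(row 2) gives 622·a = 7·443 − 22·56 = 1869, so a = 1869/622.
Then b = (56 − 22·(1869/622))/7 = -449/311.

b = -1.444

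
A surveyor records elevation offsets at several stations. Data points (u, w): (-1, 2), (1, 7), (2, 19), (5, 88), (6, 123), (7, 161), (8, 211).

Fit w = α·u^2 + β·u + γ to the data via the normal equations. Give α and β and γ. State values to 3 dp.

Setting ∂/∂α … = 0 gives: 8436·α + 1204·β + 180·γ = 28106;  1204·α + 180·β + 28·γ = 4036;  180·α + 28·β + 7·γ = 611.
Inverting the 3×3 Gram matrix, [α, β, γ]ᵀ = [63265/21568, 54647/21568, 4647/2696]ᵀ.

α = 2.933, β = 2.534, γ = 1.724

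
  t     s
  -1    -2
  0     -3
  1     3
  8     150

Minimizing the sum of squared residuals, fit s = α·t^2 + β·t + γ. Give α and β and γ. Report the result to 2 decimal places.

α = 2.07, β = 2.44, γ = -2.05

The normal system XᵀX·[α, β, γ]ᵀ = Xᵀs is [[4098, 512, 66]; [512, 66, 8]; [66, 8, 4]]·[α, β, γ]ᵀ = [9601, 1205, 148]ᵀ.
Inverting the 3×3 Gram matrix, [α, β, γ]ᵀ = [1253/605, 14761/6050, -12417/6050]ᵀ.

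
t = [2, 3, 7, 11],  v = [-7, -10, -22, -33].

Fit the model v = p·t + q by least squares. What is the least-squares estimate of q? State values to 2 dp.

Compute the Gram sums: Σt·t = 183, Σt = 23, Σ1 = 4.
And Σt·v = -561, Σv = -72.
Eliminating q: 4·(row 1) − 23·(row 2) gives 203·p = 4·(-561) − 23·(-72) = -588, so p = -84/29.
Then q = ((-72) − 23·(-84/29))/4 = -39/29.

q = -1.34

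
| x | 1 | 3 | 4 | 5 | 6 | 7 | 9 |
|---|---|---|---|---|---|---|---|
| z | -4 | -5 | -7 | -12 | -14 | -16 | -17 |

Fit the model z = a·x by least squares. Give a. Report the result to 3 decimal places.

a = -2.101

Forming MᵀM = [[217]] and Mᵀz = [-456]ᵀ gives MᵀM·[a]ᵀ = Mᵀz.
a = (-456)/217 = -2.10138.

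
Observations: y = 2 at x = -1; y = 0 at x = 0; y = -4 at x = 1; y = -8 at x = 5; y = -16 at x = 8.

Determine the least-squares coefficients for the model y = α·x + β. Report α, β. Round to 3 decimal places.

α = -1.860, β = -0.364

AᵀA·[α, β]ᵀ = Aᵀy reads: 91·α + 13·β = -174;  13·α + 5·β = -26.
Determinant 91·5 − 13² = 286.
α = ((-174)·5 − 13·(-26))/286 = -266/143; β = (91·(-26) − 13·(-174))/286 = -4/11.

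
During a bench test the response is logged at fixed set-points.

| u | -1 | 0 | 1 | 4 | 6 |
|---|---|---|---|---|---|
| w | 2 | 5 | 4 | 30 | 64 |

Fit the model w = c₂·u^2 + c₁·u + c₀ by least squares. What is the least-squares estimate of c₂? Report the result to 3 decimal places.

c₂ = 1.575

The normal system XᵀX·[c₂, c₁, c₀]ᵀ = Xᵀw is [[1554, 280, 54]; [280, 54, 10]; [54, 10, 5]]·[c₂, c₁, c₀]ᵀ = [2790, 506, 105]ᵀ.
Row-reducing yields c₂ = 6740/4279, c₁ = 3156/4279, c₀ = 10755/4279.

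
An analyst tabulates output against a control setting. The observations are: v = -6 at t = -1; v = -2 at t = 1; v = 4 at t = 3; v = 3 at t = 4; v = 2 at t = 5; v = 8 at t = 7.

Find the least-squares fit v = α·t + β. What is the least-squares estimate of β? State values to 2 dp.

Entries of MᵀM: Σt·t = 101, Σt = 19, Σ1 = 6.
Moment sums: Σt·v = 94, Σv = 9.
det = 101·6 − 19² = 245.
α = (94·6 − 19·9)/245 = 393/245; β = (101·9 − 19·94)/245 = -877/245.

β = -3.58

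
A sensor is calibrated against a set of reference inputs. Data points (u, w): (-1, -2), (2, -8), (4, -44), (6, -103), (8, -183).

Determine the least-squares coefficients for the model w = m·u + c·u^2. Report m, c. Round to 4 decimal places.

m = 0.8364, c = -2.9702

Sums needed: Σu·u = 121, Σu·u^2 = 799, Σu^2·u^2 = 5665.
Right-hand side: Σu·w = -2272, Σu^2·w = -16158.
MᵀM·[m, c]ᵀ = Mᵀw becomes [[121, 799]; [799, 5665]]·[m, c]ᵀ = [-2272, -16158]ᵀ.
Determinant 121·5665 − 799² = 47064.
m = ((-2272)·5665 − 799·(-16158))/47064 = 19681/23532; c = (121·(-16158) − 799·(-2272))/47064 = -69895/23532.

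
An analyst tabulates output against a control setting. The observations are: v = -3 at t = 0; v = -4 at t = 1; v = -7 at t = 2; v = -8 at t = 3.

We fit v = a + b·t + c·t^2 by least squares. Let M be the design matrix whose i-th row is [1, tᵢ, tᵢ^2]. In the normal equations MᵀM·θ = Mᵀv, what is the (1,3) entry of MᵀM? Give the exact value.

14

Row 1 ↔ basis 1, column 3 ↔ basis t^2, so (MᵀM)_{1,3} = Σᵢ t^2 = (1)·(0) + (1)·(1) + (1)·(4) + (1)·(9) = 14.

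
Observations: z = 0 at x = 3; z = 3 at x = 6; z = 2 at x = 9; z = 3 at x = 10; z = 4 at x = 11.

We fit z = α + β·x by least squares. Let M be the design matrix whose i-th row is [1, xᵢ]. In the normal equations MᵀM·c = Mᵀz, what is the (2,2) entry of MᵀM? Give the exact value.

347

Row 2 ↔ basis x, column 2 ↔ basis x, so (MᵀM)_{2,2} = Σᵢ (x)·(x) = (3)·(3) + (6)·(6) + (9)·(9) + (10)·(10) + (11)·(11) = 347.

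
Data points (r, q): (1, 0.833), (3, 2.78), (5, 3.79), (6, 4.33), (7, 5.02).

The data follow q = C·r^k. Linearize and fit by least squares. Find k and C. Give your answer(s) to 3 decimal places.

Let Y = ln q. Fitting Y = k·ln r + ln C by least squares:
Σln r = 6.4457, Σ(ln r)² = 10.7942, Σln q = 5.2511, Σln r·ln q = 9.0332.
Equations: 10.7942·k + 6.4457·ln C = 9.0332;  6.4457·k + 5·ln C = 5.2511.
Δ = 10.7942·5 − (6.4457)² = 12.4237; k = (9.0332·5 − 6.4457·5.2511)/12.4237 = 0.91106, ln C = (10.7942·5.2511 − 6.4457·9.0332)/12.4237 = -0.12427, so C = exp(-0.12427) = 0.88314.

k = 0.911, C = 0.883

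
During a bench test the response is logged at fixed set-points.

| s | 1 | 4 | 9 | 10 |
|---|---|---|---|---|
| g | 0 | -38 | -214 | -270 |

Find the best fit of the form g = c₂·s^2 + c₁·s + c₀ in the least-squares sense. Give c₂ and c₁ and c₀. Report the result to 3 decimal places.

c₂ = -2.918, c₁ = 2.263, c₀ = 0.354

The normal system MᵀM·[c₂, c₁, c₀]ᵀ = Mᵀg is [[16818, 1794, 198]; [1794, 198, 24]; [198, 24, 4]]·[c₂, c₁, c₀]ᵀ = [-44942, -4778, -522]ᵀ.
Solving the 3×3 system (Gaussian elimination) gives c₂ = -5681/1947, c₁ = 4406/1947, c₀ = 230/649.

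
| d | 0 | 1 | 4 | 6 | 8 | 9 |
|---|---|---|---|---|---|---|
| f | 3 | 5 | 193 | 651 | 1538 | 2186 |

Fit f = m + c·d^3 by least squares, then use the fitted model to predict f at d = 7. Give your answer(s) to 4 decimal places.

With design matrix X, XᵀX = [[6, 1522]; [1522, 844338]] and Xᵀf = [4576, 2534023]ᵀ.
Determinant 6·844338 − 1522² = 2749544.
m = (4576·844338 − 1522·2534023)/2749544 = 3453841/1374772; c = (6·2534023 − 1522·4576)/2749544 = 4119733/1374772.
At d = 7: f̂ = (3453841/1374772)·(1) + (4119733/1374772)·(343) = 354130565/343693.

f̂ = 1030.3689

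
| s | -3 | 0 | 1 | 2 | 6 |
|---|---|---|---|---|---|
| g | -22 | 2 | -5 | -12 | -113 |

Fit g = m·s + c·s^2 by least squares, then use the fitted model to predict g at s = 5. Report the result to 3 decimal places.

Setting ∂/∂m … = 0 gives: 50·m + 198·c = -641;  198·m + 1394·c = -4319.
(Σs·s = 50, Σs·s^2 = 198, Σs^2·s^2 = 1394, Σs·g = -641, Σs^2·g = -4319.)
det = 50·1394 − 198² = 30496.
m = ((-641)·1394 − 198·(-4319))/30496 = -4799/3812; c = (50·(-4319) − 198·(-641))/30496 = -11129/3812.
At s = 5: ĝ = (-4799/3812)·(5) + (-11129/3812)·(25) = -75555/953.

ĝ = -79.281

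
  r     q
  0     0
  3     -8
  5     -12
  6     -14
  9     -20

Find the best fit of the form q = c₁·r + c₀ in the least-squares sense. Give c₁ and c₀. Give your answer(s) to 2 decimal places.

Normal-equation sums: Σr·r = 151, Σr = 23, Σ1 = 5.
Moment sums: Σr·q = -348, Σq = -54.
MᵀM·[c₁, c₀]ᵀ = Mᵀq becomes [[151, 23]; [23, 5]]·[c₁, c₀]ᵀ = [-348, -54]ᵀ.
Δ = 151·5 − 23² = 226.
c₁ = ((-348)·5 − 23·(-54))/226 = -249/113; c₀ = (151·(-54) − 23·(-348))/226 = -75/113.

c₁ = -2.20, c₀ = -0.66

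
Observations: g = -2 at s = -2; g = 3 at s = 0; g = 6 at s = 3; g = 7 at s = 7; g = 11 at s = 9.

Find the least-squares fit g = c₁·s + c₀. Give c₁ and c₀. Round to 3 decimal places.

The normal system XᵀX·[c₁, c₀]ᵀ = Xᵀg is [[143, 17]; [17, 5]]·[c₁, c₀]ᵀ = [170, 25]ᵀ.
Eliminating c₀: 5·(row 1) − 17·(row 2) gives 426·c₁ = 5·170 − 17·25 = 425, so c₁ = 425/426.
Then c₀ = (25 − 17·(425/426))/5 = 685/426.

c₁ = 0.998, c₀ = 1.608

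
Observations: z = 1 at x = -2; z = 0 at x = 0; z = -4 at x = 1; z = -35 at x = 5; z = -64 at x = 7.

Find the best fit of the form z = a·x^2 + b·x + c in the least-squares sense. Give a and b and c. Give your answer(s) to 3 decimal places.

a = -0.963, b = -2.336, c = -0.044

From the data, Σx^2·x^2 = 3043, Σx^2·x = 461, Σx^2 = 79, Σx·x = 79, Σx = 11, Σ1 = 5.
For Aᵀz: Σx^2·z = -4011, Σx·z = -629, Σz = -102.
Normal equations: [[3043, 461, 79]; [461, 79, 11]; [79, 11, 5]]·[a, b, c]ᵀ = [-4011, -629, -102]ᵀ.
Row-reducing yields a = -38215/39678, b = -92671/39678, c = -293/6613.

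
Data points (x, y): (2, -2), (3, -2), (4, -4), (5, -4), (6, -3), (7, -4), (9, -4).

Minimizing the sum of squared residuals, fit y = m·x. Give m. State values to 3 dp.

m = -0.582

Normal-equation sums: Σx·x = 220.
Right-hand side: Σx·y = -128.
MᵀM·[m]ᵀ = Mᵀy becomes [[220]]·[m]ᵀ = [-128]ᵀ.
Hence m = -128 / 220 ≈ -0.581818.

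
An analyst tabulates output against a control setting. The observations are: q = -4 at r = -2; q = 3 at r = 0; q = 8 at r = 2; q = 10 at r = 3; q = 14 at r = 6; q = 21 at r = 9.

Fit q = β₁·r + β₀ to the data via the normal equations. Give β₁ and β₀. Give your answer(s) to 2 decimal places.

β₁ = 2.14, β₀ = 2.25

Entries of MᵀM: Σr·r = 134, Σr = 18, Σ1 = 6.
Right-hand side: Σr·q = 327, Σq = 52.
MᵀM·[β₁, β₀]ᵀ = Mᵀq becomes [[134, 18]; [18, 6]]·[β₁, β₀]ᵀ = [327, 52]ᵀ.
Eliminating β₀: 6·(row 1) − 18·(row 2) gives 480·β₁ = 6·327 − 18·52 = 1026, so β₁ = 171/80.
Then β₀ = (52 − 18·(171/80))/6 = 541/240.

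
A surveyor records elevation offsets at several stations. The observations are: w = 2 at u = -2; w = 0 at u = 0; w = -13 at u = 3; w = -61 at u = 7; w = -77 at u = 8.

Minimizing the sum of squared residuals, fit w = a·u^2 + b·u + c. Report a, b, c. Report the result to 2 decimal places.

The normal equations are: 6594·a + 874·b + 126·c = -8026;  874·a + 126·b + 16·c = -1086;  126·a + 16·b + 5·c = -149.
(Σu^2·u^2 = 6594, Σu^2·u = 874, Σu^2 = 126, Σu·u = 126, Σu = 16, Σ1 = 5, Σu^2·w = -8026, Σu·w = -1086, Σw = -149.)
Solving the 3×3 system (Gaussian elimination) gives a = -3713/3872, b = -8165/3872, c = 2155/1936.

a = -0.96, b = -2.11, c = 1.11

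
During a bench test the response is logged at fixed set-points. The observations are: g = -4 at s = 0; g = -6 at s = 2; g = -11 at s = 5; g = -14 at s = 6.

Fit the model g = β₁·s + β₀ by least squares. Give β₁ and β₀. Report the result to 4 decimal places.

Forming AᵀA = [[65, 13]; [13, 4]] and Aᵀg = [-151, -35]ᵀ gives AᵀA·[β₁, β₀]ᵀ = Aᵀg.
Δ = 65·4 − 13² = 91.
β₁ = ((-151)·4 − 13·(-35))/91 = -149/91; β₀ = (65·(-35) − 13·(-151))/91 = -24/7.

β₁ = -1.6374, β₀ = -3.4286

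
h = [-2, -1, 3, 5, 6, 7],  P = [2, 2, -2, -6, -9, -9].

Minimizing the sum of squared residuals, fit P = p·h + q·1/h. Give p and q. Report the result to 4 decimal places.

Sums needed: Σh·h = 124, Σh·1/h = 6, Σ1/h·1/h = 31957/22050.
And Σh·P = -159, Σ1/h·P = -1607/210.
XᵀX·[p, q]ᵀ = XᵀP becomes [[124, 6]; [6, 31957/22050]]·[p, q]ᵀ = [-159, -1607/210]ᵀ.
Eliminating q: (31957/22050)·(row 1) − 6·(row 2) gives (1584434/11025)·p = (31957/22050)·(-159) − 6·(-1607/210) = -1356251/7350, so p = -4068753/3168868.
Then q = ((-1607/210) − 6·(-4068753/3168868))/(31957/22050) = 28140/792217.

p = -1.2840, q = 0.0355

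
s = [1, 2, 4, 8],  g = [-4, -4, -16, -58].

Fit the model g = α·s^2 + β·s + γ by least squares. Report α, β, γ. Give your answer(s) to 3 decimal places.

Forming AᵀA = [[4369, 585, 85]; [585, 85, 15]; [85, 15, 4]] and Aᵀg = [-3988, -540, -82]ᵀ gives AᵀA·[α, β, γ]ᵀ = Aᵀg.
Solving the 3×3 system (Gaussian elimination) gives α = -59/62, β = 45/62, γ = -3.

α = -0.952, β = 0.726, γ = -3.000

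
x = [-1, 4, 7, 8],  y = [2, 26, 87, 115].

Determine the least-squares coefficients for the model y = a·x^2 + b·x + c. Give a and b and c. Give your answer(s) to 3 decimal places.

Compute the Gram sums: Σx^2·x^2 = 6754, Σx^2·x = 918, Σx^2 = 130, Σx·x = 130, Σx = 18, Σ1 = 4.
And Σx^2·y = 12041, Σx·y = 1631, Σy = 230.
AᵀA·[a, b, c]ᵀ = Aᵀy becomes [[6754, 918, 130]; [918, 130, 18]; [130, 18, 4]]·[a, b, c]ᵀ = [12041, 1631, 230]ᵀ.
Inverting the 3×3 Gram matrix, [a, b, c]ᵀ = [4211/2172, -733/724, -518/543]ᵀ.

a = 1.939, b = -1.012, c = -0.954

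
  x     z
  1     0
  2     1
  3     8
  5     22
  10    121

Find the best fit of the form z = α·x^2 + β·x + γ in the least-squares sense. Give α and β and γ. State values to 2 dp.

α = 1.53, β = -3.48, γ = 2.42

Sums needed: Σx^2·x^2 = 10723, Σx^2·x = 1161, Σx^2 = 139, Σx·x = 139, Σx = 21, Σ1 = 5.
Right-hand side: Σx^2·z = 12726, Σx·z = 1346, Σz = 152.
Row-reducing yields α = 14621/9542, β = -2555/734, γ = 11558/4771.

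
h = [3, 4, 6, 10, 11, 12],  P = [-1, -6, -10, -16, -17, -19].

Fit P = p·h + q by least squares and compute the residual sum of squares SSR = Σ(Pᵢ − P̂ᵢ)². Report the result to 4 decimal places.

With design matrix X, XᵀX = [[426, 46]; [46, 6]] and XᵀP = [-662, -69]ᵀ.
Determinant 426·6 − 46² = 440.
p = ((-662)·6 − 46·(-69))/440 = -399/220; q = (426·(-69) − 46·(-662))/440 = 529/220.
Residuals: 112/55, -23/20, -67/44, -59/220, 6/11, 79/220; SSR = 1823/220.

SSR = 8.2864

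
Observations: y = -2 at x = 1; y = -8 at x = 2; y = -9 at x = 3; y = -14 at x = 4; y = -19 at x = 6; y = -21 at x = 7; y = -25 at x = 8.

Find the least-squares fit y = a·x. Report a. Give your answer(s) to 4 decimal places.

a = -3.1397

With design matrix A, AᵀA = [[179]] and Aᵀy = [-562]ᵀ.
a = (-562)/179 = -3.13966.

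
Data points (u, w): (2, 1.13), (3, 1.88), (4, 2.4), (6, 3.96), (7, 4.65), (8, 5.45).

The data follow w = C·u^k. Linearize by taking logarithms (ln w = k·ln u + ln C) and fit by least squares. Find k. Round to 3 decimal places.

k = 1.123

Let Y = ln w. Fitting Y = k·ln u + ln C by least squares:
Σln u = 8.9952, Σ(ln u)² = 14.9303, Σln w = 6.2377, Σln u·ln w = 10.9743.
Equations: 14.9303·k + 8.9952·ln C = 10.9743;  8.9952·k + 6·ln C = 6.2377.
Slope k = (n·Σln u·ln w − Σln u·Σln w)/(n·Σ(ln u)² − (Σln u)²) = (6·10.9743 − 8.9952·6.2377)/8.6686 = 1.12325; ln C = (Σln w − k·Σln u)/n = -0.64436.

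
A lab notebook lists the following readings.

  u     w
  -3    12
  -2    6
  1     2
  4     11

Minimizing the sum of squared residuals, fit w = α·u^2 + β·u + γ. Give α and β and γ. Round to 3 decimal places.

α = 0.803, β = -0.870, γ = 1.727

Sums needed: Σu^2·u^2 = 354, Σu^2·u = 30, Σu^2 = 30, Σu·u = 30, Σu = 0, Σ1 = 4.
Moment sums: Σu^2·w = 310, Σu·w = -2, Σw = 31.
So XᵀX·[α, β, γ]ᵀ = Xᵀw: [[354, 30, 30]; [30, 30, 0]; [30, 0, 4]]·[α, β, γ]ᵀ = [310, -2, 31]ᵀ.
Inverting the 3×3 Gram matrix, [α, β, γ]ᵀ = [53/66, -287/330, 19/11]ᵀ.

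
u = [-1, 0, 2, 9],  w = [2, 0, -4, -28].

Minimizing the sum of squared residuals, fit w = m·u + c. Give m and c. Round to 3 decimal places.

AᵀA·[m, c]ᵀ = Aᵀw reads: 86·m + 10·c = -262;  10·m + 4·c = -30.
Δ = 86·4 − 10² = 244.
m = ((-262)·4 − 10·(-30))/244 = -187/61; c = (86·(-30) − 10·(-262))/244 = 10/61.

m = -3.066, c = 0.164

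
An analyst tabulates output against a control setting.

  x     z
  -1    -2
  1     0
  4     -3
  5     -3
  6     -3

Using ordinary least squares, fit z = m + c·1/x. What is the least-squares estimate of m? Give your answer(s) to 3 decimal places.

m = -2.290

Entries of AᵀA: Σ1 = 5, Σ1/x = 37/60, Σ1/x·1/x = 7669/3600.
Moment sums: Σz = -11, Σ1/x·z = 3/20.
Normal equations: [[5, 37/60]; [37/60, 7669/3600]]·[m, c]ᵀ = [-11, 3/20]ᵀ.
Determinant 5·(7669/3600) − (37/60)² = 2311/225.
m = ((-11)·(7669/3600) − (37/60)·(3/20))/(2311/225) = -21173/9244; c = (5·(3/20) − (37/60)·(-11))/(2311/225) = 1695/2311.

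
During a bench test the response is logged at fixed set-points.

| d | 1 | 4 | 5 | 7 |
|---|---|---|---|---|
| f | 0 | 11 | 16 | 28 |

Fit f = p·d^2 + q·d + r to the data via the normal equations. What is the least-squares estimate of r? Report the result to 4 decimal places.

The normal equations are: 3283·p + 533·q + 91·r = 1948;  533·p + 91·q + 17·r = 320;  91·p + 17·q + 4·r = 55.
Row-reducing yields p = 1/3, q = 2, r = -7/3.

r = -2.3333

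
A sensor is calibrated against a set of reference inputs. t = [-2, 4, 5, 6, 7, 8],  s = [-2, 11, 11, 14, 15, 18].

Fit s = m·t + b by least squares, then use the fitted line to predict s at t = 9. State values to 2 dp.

Sums needed: Σt·t = 194, Σt = 28, Σ1 = 6.
Moment sums: Σt·s = 436, Σs = 67.
So MᵀM·[m, b]ᵀ = Mᵀs: [[194, 28]; [28, 6]]·[m, b]ᵀ = [436, 67]ᵀ.
Eliminating b: 6·(row 1) − 28·(row 2) gives 380·m = 6·436 − 28·67 = 740, so m = 37/19.
Then b = (67 − 28·(37/19))/6 = 79/38.
At t = 9: ŝ = (37/19)·(9) + (79/38)·(1) = 745/38.

ŝ = 19.61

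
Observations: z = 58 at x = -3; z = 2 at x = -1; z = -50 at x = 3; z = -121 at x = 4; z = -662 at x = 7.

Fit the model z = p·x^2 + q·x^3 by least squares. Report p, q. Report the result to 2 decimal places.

p = 0.43, q = -1.99

Normal-equation sums: Σx^2·x^2 = 2820, Σx^2·x^3 = 17830, Σx^3·x^3 = 123204.
Right-hand side: Σx^2·z = -34300, Σx^3·z = -237728.
Eliminating q: 123204·(row 1) − 17830·(row 2) gives 29526380·p = 123204·(-34300) − 17830·(-237728) = 12793040, so p = 49204/113563.
Then q = ((-237728) − 17830·(49204/113563))/123204 = -226246/113563.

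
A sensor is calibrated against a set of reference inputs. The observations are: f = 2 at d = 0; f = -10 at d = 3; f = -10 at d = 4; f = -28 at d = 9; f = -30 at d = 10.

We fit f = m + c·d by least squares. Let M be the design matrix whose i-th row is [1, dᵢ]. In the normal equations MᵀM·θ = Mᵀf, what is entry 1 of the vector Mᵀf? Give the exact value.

Entry 1 ↔ basis 1, so (Mᵀf)_{1} = Σᵢ fᵢ = (1)·(2) + (1)·(-10) + (1)·(-10) + (1)·(-28) + (1)·(-30) = -76.

-76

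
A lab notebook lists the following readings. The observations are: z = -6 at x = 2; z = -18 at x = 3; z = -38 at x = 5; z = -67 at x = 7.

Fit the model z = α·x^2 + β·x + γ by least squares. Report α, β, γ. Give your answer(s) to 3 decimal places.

α = -0.612, β = -6.456, γ = 8.495

From the data, Σx^2·x^2 = 3123, Σx^2·x = 503, Σx^2 = 87, Σx·x = 87, Σx = 17, Σ1 = 4.
For Aᵀz: Σx^2·z = -4419, Σx·z = -725, Σz = -129.
AᵀA·[α, β, γ]ᵀ = Aᵀz becomes [[3123, 503, 87]; [503, 87, 17]; [87, 17, 4]]·[α, β, γ]ᵀ = [-4419, -725, -129]ᵀ.
Solving the 3×3 system (Gaussian elimination) gives α = -487/796, β = -5139/796, γ = 3381/398.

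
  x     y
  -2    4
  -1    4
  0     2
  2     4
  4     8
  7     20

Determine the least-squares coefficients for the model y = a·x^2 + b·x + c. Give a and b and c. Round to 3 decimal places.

From the data, Σx^2·x^2 = 2690, Σx^2·x = 406, Σx^2 = 74, Σx·x = 74, Σx = 10, Σ1 = 6.
And Σx^2·y = 1144, Σx·y = 168, Σy = 42.
So AᵀA·[a, b, c]ᵀ = Aᵀy: [[2690, 406, 74]; [406, 74, 10]; [74, 10, 6]]·[a, b, c]ᵀ = [1144, 168, 42]ᵀ.
Row-reducing yields a = 3071/8250, b = -1039/8250, c = 3601/1375.

a = 0.372, b = -0.126, c = 2.619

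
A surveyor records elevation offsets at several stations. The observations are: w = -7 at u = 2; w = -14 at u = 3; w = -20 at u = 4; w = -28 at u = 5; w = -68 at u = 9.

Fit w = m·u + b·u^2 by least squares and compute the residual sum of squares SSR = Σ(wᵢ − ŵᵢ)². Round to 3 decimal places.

The normal equations are: 135·m + 953·b = -888;  953·m + 7539·b = -6682.
Determinant 135·7539 − 953² = 109556.
m = ((-888)·7539 − 953·(-6682))/109556 = -163343/54778; b = (135·(-6682) − 953·(-888))/109556 = -27903/54778.
Residuals: 27426/27389, -12868/27389, 2130/27389, -9747/27389, 2663/27389; SSR = 37402/27389.

SSR = 1.366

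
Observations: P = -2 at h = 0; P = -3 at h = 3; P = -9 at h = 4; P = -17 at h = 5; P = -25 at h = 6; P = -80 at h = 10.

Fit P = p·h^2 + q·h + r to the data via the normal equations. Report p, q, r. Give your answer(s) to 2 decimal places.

p = -1.00, q = 2.11, r = -1.62

Normal-equation sums: Σh^2·h^2 = 12258, Σh^2·h = 1432, Σh^2 = 186, Σh·h = 186, Σh = 28, Σ1 = 6.
Right-hand side: Σh^2·P = -9496, Σh·P = -1080, ΣP = -136.
MᵀM·[p, q, r]ᵀ = MᵀP becomes [[12258, 1432, 186]; [1432, 186, 28]; [186, 28, 6]]·[p, q, r]ᵀ = [-9496, -1080, -136]ᵀ.
Inverting the 3×3 Gram matrix, [p, q, r]ᵀ = [-5124/5141, 10852/5141, -8328/5141]ᵀ.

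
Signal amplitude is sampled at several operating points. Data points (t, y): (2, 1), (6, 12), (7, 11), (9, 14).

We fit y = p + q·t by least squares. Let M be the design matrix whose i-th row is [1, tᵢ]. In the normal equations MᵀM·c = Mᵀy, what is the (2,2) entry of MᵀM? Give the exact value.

170

Row 2 ↔ basis t, column 2 ↔ basis t, so (MᵀM)_{2,2} = Σᵢ (t)·(t) = (2)·(2) + (6)·(6) + (7)·(7) + (9)·(9) = 170.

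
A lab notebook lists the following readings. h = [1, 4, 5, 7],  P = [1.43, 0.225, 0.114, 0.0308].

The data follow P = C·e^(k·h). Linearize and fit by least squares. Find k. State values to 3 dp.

Let Y = ln P. Fitting Y = k·h + ln C by least squares:
Σh = 17.0000, Σ(h)² = 91.0000, Σln P = -6.7858, Σh·ln P = -40.8284.
Equations: 91.0000·k + 17.0000·ln C = -40.8284;  17.0000·k + 4·ln C = -6.7858.
Solving (det = 75.0000): k = -0.63941, ln C = 1.02103.

k = -0.639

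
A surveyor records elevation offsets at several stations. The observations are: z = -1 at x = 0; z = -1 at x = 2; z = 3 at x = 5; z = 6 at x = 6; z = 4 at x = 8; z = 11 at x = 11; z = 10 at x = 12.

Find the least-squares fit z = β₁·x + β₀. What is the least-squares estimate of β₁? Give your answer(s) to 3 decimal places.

β₁ = 1.029

Normal-equation sums: Σx·x = 394, Σx = 44, Σ1 = 7.
And Σx·z = 322, Σz = 32.
So MᵀM·[β₁, β₀]ᵀ = Mᵀz: [[394, 44]; [44, 7]]·[β₁, β₀]ᵀ = [322, 32]ᵀ.
det = 394·7 − 44² = 822.
β₁ = (322·7 − 44·32)/822 = 141/137; β₀ = (394·32 − 44·322)/822 = -260/137.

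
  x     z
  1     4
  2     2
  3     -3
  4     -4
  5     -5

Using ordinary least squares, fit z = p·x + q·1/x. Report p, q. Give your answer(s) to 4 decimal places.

Setting ∂/∂p … = 0 gives: 55·p + 5·q = -42;  5·p + (5269/3600)·q = 2.
Δ = 55·(5269/3600) − 5² = 39959/720.
p = ((-42)·(5269/3600) − 5·2)/(39959/720) = -257298/199795; q = (55·2 − 5·(-42))/(39959/720) = 230400/39959.

p = -1.2878, q = 5.7659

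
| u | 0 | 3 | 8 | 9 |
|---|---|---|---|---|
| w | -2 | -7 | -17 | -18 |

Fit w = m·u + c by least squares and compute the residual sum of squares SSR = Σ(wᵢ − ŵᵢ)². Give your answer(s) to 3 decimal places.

AᵀA·[m, c]ᵀ = Aᵀw reads: 154·m + 20·c = -319;  20·m + 4·c = -44.
Eliminating c: 4·(row 1) − 20·(row 2) gives 216·m = 4·(-319) − 20·(-44) = -396, so m = -11/6.
Then c = ((-44) − 20·(-11/6))/4 = -11/6.
Residuals: -1/6, 1/3, -1/2, 1/3; SSR = 1/2.

SSR = 0.500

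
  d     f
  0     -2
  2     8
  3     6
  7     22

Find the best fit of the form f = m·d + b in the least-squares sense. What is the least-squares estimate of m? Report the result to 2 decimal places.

Forming AᵀA = [[62, 12]; [12, 4]] and Aᵀf = [188, 34]ᵀ gives AᵀA·[m, b]ᵀ = Aᵀf.
det = 62·4 − 12² = 104.
m = (188·4 − 12·34)/104 = 43/13; b = (62·34 − 12·188)/104 = -37/26.

m = 3.31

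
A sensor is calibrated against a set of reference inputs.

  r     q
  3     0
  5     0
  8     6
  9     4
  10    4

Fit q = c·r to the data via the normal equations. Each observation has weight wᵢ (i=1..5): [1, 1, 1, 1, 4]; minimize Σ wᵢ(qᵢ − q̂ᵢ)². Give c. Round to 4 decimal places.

c = 0.4214

Sums needed: Σwᵢ·r·r = 579.
Right-hand side: Σwᵢ·r·q = 244.
Hence c = 244 / 579 ≈ 0.421416.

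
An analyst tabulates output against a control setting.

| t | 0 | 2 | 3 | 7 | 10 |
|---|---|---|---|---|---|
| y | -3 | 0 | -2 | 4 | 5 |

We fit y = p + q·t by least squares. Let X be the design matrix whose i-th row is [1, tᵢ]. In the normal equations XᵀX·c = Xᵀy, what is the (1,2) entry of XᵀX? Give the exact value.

Row 1 ↔ basis 1, column 2 ↔ basis t, so (XᵀX)_{1,2} = Σᵢ t = (1)·(0) + (1)·(2) + (1)·(3) + (1)·(7) + (1)·(10) = 22.

22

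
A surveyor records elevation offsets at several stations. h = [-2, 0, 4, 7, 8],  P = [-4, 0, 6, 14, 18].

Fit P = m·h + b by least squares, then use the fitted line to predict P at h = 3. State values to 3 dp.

P̂ = 5.957

Normal-equation sums: Σh·h = 133, Σh = 17, Σ1 = 5.
Moment sums: Σh·P = 274, ΣP = 34.
Normal equations: [[133, 17]; [17, 5]]·[m, b]ᵀ = [274, 34]ᵀ.
Δ = 133·5 − 17² = 376.
m = (274·5 − 17·34)/376 = 99/47; b = (133·34 − 17·274)/376 = -17/47.
At h = 3: P̂ = (99/47)·(3) + (-17/47)·(1) = 280/47.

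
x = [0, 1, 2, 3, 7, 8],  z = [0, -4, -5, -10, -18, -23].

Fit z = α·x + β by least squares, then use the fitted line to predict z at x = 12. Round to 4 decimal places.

The normal system MᵀM·[α, β]ᵀ = Mᵀz is [[127, 21]; [21, 6]]·[α, β]ᵀ = [-354, -60]ᵀ.
Eliminating β: 6·(row 1) − 21·(row 2) gives 321·α = 6·(-354) − 21·(-60) = -864, so α = -288/107.
Then β = ((-60) − 21·(-288/107))/6 = -62/107.
At x = 12: ẑ = (-288/107)·(12) + (-62/107)·(1) = -3518/107.

ẑ = -32.8785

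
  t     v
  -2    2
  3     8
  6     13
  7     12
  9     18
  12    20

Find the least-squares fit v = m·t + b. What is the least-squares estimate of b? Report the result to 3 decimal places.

From the data, Σt·t = 323, Σt = 35, Σ1 = 6.
For Xᵀv: Σt·v = 584, Σv = 73.
Normal equations: [[323, 35]; [35, 6]]·[m, b]ᵀ = [584, 73]ᵀ.
Determinant 323·6 − 35² = 713.
m = (584·6 − 35·73)/713 = 949/713; b = (323·73 − 35·584)/713 = 3139/713.

b = 4.403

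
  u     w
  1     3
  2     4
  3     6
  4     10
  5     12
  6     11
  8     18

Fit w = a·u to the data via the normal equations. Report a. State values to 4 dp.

a = 2.1871

Setting ∂/∂a … = 0 gives: 155·a = 339.
Hence a = 339 / 155 ≈ 2.1871.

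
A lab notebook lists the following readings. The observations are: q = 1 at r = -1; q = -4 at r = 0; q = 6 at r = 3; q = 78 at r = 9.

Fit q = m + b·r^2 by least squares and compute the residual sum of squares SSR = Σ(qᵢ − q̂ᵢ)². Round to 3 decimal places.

SSR = 8.605

Sums needed: Σ1 = 4, Σr^2 = 91, Σr^2·r^2 = 6643.
Right-hand side: Σq = 81, Σr^2·q = 6373.
Normal equations: [[4, 91]; [91, 6643]]·[m, b]ᵀ = [81, 6373]ᵀ.
det = 4·6643 − 91² = 18291.
m = (81·6643 − 91·6373)/18291 = -460/201; b = (4·6373 − 91·81)/18291 = 18121/18291.
Residuals: 14010/6097, -344/201, -11483/18291, 757/18291; SSR = 157394/18291.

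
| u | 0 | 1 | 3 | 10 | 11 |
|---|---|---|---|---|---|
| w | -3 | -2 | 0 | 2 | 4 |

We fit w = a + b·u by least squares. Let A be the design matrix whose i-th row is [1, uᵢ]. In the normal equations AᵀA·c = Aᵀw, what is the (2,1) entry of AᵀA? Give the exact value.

Row 2 ↔ basis u, column 1 ↔ basis 1, so (AᵀA)_{2,1} = Σᵢ u = (0)·(1) + (1)·(1) + (3)·(1) + (10)·(1) + (11)·(1) = 25.

25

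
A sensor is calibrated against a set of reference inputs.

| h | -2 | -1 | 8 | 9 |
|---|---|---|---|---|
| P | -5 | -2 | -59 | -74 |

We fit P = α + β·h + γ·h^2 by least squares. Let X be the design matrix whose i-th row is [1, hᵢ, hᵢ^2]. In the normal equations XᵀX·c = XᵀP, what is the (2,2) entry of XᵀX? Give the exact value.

150

Row 2 ↔ basis h, column 2 ↔ basis h, so (XᵀX)_{2,2} = Σᵢ (h)·(h) = (-2)·(-2) + (-1)·(-1) + (8)·(8) + (9)·(9) = 150.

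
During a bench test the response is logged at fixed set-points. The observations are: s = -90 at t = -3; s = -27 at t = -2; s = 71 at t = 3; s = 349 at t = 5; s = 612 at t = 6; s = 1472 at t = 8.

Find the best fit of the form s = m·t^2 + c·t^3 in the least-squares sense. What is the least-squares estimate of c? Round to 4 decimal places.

Forming AᵀA = [[6195, 43637]; [43637, 325947]] and Aᵀs = [124686, 934044]ᵀ gives AᵀA·[m, c]ᵀ = Aᵀs.
Eliminating c: 325947·(row 1) − 43637·(row 2) gives 115053896·m = 325947·124686 − 43637·934044 = -117850386, so m = -58925193/57526948.
Then c = (934044 − 43637·(-58925193/57526948))/325947 = 172739799/57526948.

c = 3.0028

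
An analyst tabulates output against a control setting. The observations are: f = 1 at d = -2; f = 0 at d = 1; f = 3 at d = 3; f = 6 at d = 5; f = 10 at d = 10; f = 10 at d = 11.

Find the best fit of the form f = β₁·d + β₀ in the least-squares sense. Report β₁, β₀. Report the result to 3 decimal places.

β₁ = 0.827, β₀ = 1.139

The normal system AᵀA·[β₁, β₀]ᵀ = Aᵀf is [[260, 28]; [28, 6]]·[β₁, β₀]ᵀ = [247, 30]ᵀ.
Eliminating β₀: 6·(row 1) − 28·(row 2) gives 776·β₁ = 6·247 − 28·30 = 642, so β₁ = 321/388.
Then β₀ = (30 − 28·(321/388))/6 = 221/194.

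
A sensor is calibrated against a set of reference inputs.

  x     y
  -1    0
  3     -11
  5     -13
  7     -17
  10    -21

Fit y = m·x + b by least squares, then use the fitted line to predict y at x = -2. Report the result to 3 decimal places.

Forming MᵀM = [[184, 24]; [24, 5]] and Mᵀy = [-427, -62]ᵀ gives MᵀM·[m, b]ᵀ = Mᵀy.
det = 184·5 − 24² = 344.
m = ((-427)·5 − 24·(-62))/344 = -647/344; b = (184·(-62) − 24·(-427))/344 = -145/43.
At x = -2: ŷ = (-647/344)·(-2) + (-145/43)·(1) = 67/172.

ŷ = 0.390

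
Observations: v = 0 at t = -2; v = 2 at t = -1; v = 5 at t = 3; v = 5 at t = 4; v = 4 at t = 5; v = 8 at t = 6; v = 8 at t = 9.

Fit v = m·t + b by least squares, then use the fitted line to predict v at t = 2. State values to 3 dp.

v̂ = 3.564

The normal equations are: 172·m + 24·b = 173;  24·m + 7·b = 32.
Eliminating b: 7·(row 1) − 24·(row 2) gives 628·m = 7·173 − 24·32 = 443, so m = 443/628.
Then b = (32 − 24·(443/628))/7 = 338/157.
At t = 2: v̂ = (443/628)·(2) + (338/157)·(1) = 1119/314.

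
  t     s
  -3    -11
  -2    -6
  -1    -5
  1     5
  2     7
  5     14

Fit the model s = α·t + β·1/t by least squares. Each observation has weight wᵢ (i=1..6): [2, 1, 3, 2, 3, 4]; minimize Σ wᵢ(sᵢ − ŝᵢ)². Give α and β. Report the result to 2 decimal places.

α = 2.80, β = 2.34

From the data, Σwᵢ·t·t = 139, Σwᵢ·t·1/t = 15, Σwᵢ·1/t·1/t = 1436/225.
And Σwᵢ·t·s = 425, Σwᵢ·1/t·s = 1711/30.
MᵀWM·[α, β]ᵀ = MᵀWs becomes [[139, 15]; [15, 1436/225]]·[α, β]ᵀ = [425, 1711/30]ᵀ.
Δ = 139·(1436/225) − 15² = 148979/225.
α = (425·(1436/225) − 15·(1711/30))/(148979/225) = 835625/297958; β = (139·(1711/30) − 15·425)/(148979/225) = 698685/297958.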